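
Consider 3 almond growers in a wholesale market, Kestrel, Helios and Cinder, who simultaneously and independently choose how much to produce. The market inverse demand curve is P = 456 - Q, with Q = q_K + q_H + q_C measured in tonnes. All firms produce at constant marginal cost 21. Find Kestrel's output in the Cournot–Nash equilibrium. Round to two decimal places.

Each firm earns π_i = (456 - Q)q_i - 21q_i.
Setting ∂π_i/∂q_i = 0 with rivals' quantities fixed: 435 - 2q_i - Σ_{j≠i} q_j = 0.
With identical firms every q_j equals q_i, so Σ_{j≠i} q_j = 2q_i and 435 = 4q_i, giving q_i = 435/4.

108.75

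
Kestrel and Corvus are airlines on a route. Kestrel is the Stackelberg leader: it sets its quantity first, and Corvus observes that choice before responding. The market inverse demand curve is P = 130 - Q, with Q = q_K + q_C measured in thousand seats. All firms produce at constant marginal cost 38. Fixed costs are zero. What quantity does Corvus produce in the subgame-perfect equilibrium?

23

Solve by backward induction. Given q_K, the follower Corvus maximises π_C = (130 - q_K - q_C)q_C - 38q_C.
∂π_C/∂q_C = 92 - q_K - 2q_C = 0 gives the reaction function q_C = (92 - q_K)/2.
The leader anticipates this reaction. Substituting into P = 130 - Q gives P = 84 - (1/2)q_K, so π_K = (84 - (1/2)q_K)q_K - 38q_K.
The leader's first-order condition 46 - q_K = 0 yields q_K = 46.
Then q_C = (92 - 46)/2 = 23.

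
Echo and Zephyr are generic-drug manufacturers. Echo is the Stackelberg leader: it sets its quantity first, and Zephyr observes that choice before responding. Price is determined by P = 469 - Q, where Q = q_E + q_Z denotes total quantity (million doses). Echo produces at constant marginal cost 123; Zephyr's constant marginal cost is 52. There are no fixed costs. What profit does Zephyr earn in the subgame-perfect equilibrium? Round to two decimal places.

19530.06

Solve by backward induction. Given q_E, the follower Zephyr maximises π_Z = (469 - q_E - q_Z)q_Z - 52q_Z.
∂π_Z/∂q_Z = 417 - q_E - 2q_Z = 0 gives the reaction function q_Z = (417 - q_E)/2.
The leader anticipates this reaction. Substituting into P = 469 - Q gives P = 521/2 - (1/2)q_E, so π_E = (521/2 - (1/2)q_E)q_E - 123q_E.
Maximising: ∂π_E/∂q_E = 275/2 - q_E = 0, giving q_E = 275/2.
Then q_Z = (417 - 275/2)/2 = 559/4.
Price P = 469 - 1109/4 = 767/4.
Zephyr's profit: (767/4 - 52)·(559/4) = 19530.0625.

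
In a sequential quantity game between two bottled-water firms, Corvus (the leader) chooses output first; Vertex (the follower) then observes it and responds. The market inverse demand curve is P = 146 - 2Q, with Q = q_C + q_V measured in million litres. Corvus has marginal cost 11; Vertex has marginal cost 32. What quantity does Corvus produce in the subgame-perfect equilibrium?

Solve by backward induction. Given q_C, the follower Vertex maximises π_V = (146 - 2q_C - 2q_V)q_V - 32q_V.
∂π_V/∂q_V = 114 - 2q_C - 4q_V = 0 gives the reaction function q_V = (114 - 2q_C)/4.
The leader anticipates this reaction. Substituting into P = 146 - 2Q gives P = 89 - q_C, so π_C = (89 - q_C)q_C - 11q_C.
Maximising: ∂π_C/∂q_C = 78 - 2q_C = 0, giving q_C = 39.
Then q_V = (114 - 2·39)/4 = 9.

39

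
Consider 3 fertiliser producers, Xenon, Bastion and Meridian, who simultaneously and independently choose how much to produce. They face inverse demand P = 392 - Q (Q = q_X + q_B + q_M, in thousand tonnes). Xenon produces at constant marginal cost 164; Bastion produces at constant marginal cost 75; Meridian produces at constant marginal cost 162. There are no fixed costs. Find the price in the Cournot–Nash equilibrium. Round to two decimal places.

Xenon's profit: π_X = (392 - Q)q_X - (164q_X). Setting ∂π_X/∂q_X = 0: 228 - 2q_X - (q_B + q_M) = 0.
Bastion's profit: π_B = (392 - Q)q_B - (75q_B). Setting ∂π_B/∂q_B = 0: 317 - 2q_B - (q_X + q_M) = 0.
Meridian's first-order condition: 230 - 2q_M - (q_X + q_B) = 0.
Adding the 3 conditions: 775 − 2Q − 2Q = 0, i.e. Q = 775/4.
Back-substituting: q_X = (228 − 775/4) = 137/4, q_B = (317 − 775/4) = 493/4, q_M = (230 − 775/4) = 145/4.
Total output Q = 775/4, so price P = 392 - 775/4 = 793/4.

198.25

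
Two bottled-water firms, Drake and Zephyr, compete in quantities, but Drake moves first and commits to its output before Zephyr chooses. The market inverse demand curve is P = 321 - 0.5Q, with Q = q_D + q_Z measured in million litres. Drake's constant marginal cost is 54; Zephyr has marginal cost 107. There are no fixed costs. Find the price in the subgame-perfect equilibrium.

The follower Zephyr best-responds to any q_D: π_Z = (321 - 0.5Q)q_Z - 107q_Z.
∂π_Z/∂q_Z = 214 - (1/2)q_D - q_Z = 0 gives the reaction function q_Z = (214 - (1/2)q_D).
Drake substitutes q_Z(q_D) into its own profit: π_D = q_D(321 - (1/2)q_D - (214 - (1/2)q_D)/2) - 54q_D = (214 - (1/4)q_D)q_D - 54q_D.
Maximising: ∂π_D/∂q_D = 160 - (1/2)q_D = 0, giving q_D = 320.
Then q_Z = (214 - (1/2)·320) = 54.
Total output Q = 374, so price P = 321 - (1/2)·374 = 134.

134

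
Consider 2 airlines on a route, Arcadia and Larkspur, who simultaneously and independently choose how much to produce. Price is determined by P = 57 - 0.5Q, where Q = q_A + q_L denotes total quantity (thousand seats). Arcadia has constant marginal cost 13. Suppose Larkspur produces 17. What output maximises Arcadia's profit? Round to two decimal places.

With the rival's output fixed at 17, Arcadia's profit is π_A = (57 - (1/2)·17 - (1/2)q_A)q_A - (13q_A) = (97/2 - (1/2)q_A)q_A - (13q_A).
∂π_A/∂q_A = 71/2 - q_A = 0, so q_A = 71/2.

35.50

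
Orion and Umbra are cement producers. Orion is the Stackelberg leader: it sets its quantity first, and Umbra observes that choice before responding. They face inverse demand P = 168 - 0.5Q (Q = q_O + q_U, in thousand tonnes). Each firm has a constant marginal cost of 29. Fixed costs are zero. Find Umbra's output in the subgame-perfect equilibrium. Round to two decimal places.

69.50

Solve by backward induction. Given q_O, the follower Umbra maximises π_U = (168 - (1/2)q_O - (1/2)q_U)q_U - 29q_U.
Follower FOC: 139 - (1/2)q_O - q_U = 0, so q_U(q_O) = (139 - (1/2)q_O).
The leader anticipates this reaction. Substituting into P = 168 - 0.5Q gives P = 197/2 - (1/4)q_O, so π_O = (197/2 - (1/4)q_O)q_O - 29q_O.
Leader FOC: 139/2 - (1/2)q_O = 0, so q_O = 139.
Then q_U = (139 - (1/2)·139) = 139/2.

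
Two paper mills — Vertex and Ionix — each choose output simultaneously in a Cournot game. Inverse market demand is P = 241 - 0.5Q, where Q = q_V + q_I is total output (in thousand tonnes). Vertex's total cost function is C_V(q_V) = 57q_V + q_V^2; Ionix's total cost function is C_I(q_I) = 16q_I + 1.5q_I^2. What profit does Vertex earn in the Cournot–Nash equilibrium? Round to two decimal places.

Vertex's profit: π_V = (241 - 0.5Q)q_V - (57q_V + q_V²). Setting ∂π_V/∂q_V = 0: 184 - 3q_V - (1/2)(q_I) = 0.
Ionix's first-order condition: 225 - 4q_I - (1/2)(q_V) = 0.
Best responses: q_V = (184 - (1/2)q_I)/3, q_I = (225 - (1/2)q_V)/4.
Solving the pair: q_V = 53.0638, q_I = 49.6170.
Price P = 241 - (1/2)·102.6809 = 189.6596.
Vertex's profit: 189.6596·53.0638 - 57·53.0638 - 53.0638² = 4223.6550.

4223.66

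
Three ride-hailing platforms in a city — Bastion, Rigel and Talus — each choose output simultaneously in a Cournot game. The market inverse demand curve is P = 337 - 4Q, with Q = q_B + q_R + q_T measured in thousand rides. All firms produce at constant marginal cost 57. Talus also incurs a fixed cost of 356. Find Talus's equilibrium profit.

869

A representative firm's profit is π_i = q_i(337 - 4Q) - 57q_i.
First-order condition (treating rivals' output as given): 280 - 8q_i - 4·Σ_{j≠i} q_j = 0.
By symmetry each firm produces the same amount; substituting Σ_{j≠i} q_j = 2q_i yields q_i = 280/16 = 35/2.
Price P = 337 - 4·(105/2) = 127.
Talus's profit: (127 - 57)·(35/2) - 356 = 869.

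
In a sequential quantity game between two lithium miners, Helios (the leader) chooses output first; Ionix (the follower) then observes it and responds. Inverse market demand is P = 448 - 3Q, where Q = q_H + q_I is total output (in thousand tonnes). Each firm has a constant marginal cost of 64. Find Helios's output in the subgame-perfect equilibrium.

Solve by backward induction. Given q_H, the follower Ionix maximises π_I = (448 - 3q_H - 3q_I)q_I - 64q_I.
∂π_I/∂q_I = 384 - 3q_H - 6q_I = 0 gives the reaction function q_I = (384 - 3q_H)/6.
Helios substitutes q_I(q_H) into its own profit: π_H = q_H(448 - 3q_H - (384 - 3q_H)/2) - 64q_H = (256 - (3/2)q_H)q_H - 64q_H.
The leader's first-order condition 192 - 3q_H = 0 yields q_H = 64.
Then q_I = (384 - 3·64)/6 = 32.

64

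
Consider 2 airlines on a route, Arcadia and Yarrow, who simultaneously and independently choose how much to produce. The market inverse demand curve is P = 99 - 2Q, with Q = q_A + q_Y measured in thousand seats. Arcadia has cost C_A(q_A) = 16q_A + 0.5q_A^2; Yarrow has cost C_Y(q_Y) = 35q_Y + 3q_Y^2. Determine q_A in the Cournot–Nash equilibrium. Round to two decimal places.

15.26

Arcadia's profit: π_A = (99 - 2Q)q_A - (16q_A + (1/2)q_A²). Setting ∂π_A/∂q_A = 0: 83 - 5q_A - 2(q_Y) = 0.
Yarrow's first-order condition: 64 - 10q_Y - 2(q_A) = 0.
Best responses: q_A = (83 - 2q_Y)/5, q_Y = (64 - 2q_A)/10.
Solving the pair: q_A = 351/23, q_Y = 77/23.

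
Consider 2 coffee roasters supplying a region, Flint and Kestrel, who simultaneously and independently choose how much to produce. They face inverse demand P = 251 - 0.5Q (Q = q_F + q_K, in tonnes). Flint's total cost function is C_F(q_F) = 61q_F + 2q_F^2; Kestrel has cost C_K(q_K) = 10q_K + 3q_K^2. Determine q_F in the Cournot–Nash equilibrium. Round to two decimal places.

Flint's profit: π_F = (251 - 0.5Q)q_F - (61q_F + 2q_F²). Setting ∂π_F/∂q_F = 0: 190 - 5q_F - (1/2)(q_K) = 0.
Kestrel's profit: π_K = (251 - 0.5Q)q_K - (10q_K + 3q_K²). Setting ∂π_K/∂q_K = 0: 241 - 7q_K - (1/2)(q_F) = 0.
Best responses: q_F = (190 - (1/2)q_K)/5, q_K = (241 - (1/2)q_F)/7.
Substituting one into the other gives q_F = 34.8058 and q_K = 31.9424.

34.81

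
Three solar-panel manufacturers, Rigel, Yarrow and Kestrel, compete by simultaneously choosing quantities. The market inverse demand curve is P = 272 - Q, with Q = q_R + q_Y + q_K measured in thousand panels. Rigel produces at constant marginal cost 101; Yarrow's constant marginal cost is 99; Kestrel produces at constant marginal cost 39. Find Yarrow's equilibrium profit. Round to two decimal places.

826.56

Rigel's profit: π_R = (272 - Q)q_R - (101q_R). Setting ∂π_R/∂q_R = 0: 171 - 2q_R - (q_Y + q_K) = 0.
Yarrow's first-order condition: 173 - 2q_Y - (q_R + q_K) = 0.
Kestrel's profit: π_K = (272 - Q)q_K - (39q_K). Setting ∂π_K/∂q_K = 0: 233 - 2q_K - (q_R + q_Y) = 0.
Adding the 3 conditions: 577 − 2Q − 2Q = 0, i.e. Q = 577/4.
Back-substituting: q_R = (171 − 577/4) = 107/4, q_Y = (173 − 577/4) = 115/4, q_K = (233 − 577/4) = 355/4.
Price P = 272 - 577/4 = 511/4.
Yarrow's profit: (511/4 - 99)·(115/4) = 826.5625.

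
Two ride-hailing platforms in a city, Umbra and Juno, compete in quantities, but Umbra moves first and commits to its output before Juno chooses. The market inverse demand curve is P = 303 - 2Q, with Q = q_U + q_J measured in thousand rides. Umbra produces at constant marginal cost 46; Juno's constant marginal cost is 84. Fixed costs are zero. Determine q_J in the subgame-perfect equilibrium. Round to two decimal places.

17.88

Solve by backward induction. Given q_U, the follower Juno maximises π_J = (303 - 2q_U - 2q_J)q_J - 84q_J.
Setting the follower's marginal profit to zero, 219 - 2q_U - 4q_J = 0, i.e. q_J = (219 - 2q_U)/4.
The leader anticipates this reaction. Substituting into P = 303 - 2Q gives P = 387/2 - q_U, so π_U = (387/2 - q_U)q_U - 46q_U.
The leader's first-order condition 295/2 - 2q_U = 0 yields q_U = 295/4.
Then q_J = (219 - 2·(295/4))/4 = 143/8.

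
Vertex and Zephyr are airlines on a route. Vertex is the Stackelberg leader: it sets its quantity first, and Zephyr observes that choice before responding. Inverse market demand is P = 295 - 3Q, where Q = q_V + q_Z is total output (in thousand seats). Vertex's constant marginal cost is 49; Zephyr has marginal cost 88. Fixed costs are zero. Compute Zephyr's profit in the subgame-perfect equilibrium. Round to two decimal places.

346.69

The follower Zephyr best-responds to any q_V: π_Z = (295 - 3Q)q_Z - 88q_Z.
∂π_Z/∂q_Z = 207 - 3q_V - 6q_Z = 0 gives the reaction function q_Z = (207 - 3q_V)/6.
The leader anticipates this reaction. Substituting into P = 295 - 3Q gives P = 383/2 - (3/2)q_V, so π_V = (383/2 - (3/2)q_V)q_V - 49q_V.
Maximising: ∂π_V/∂q_V = 285/2 - 3q_V = 0, giving q_V = 95/2.
Then q_Z = (207 - 3·(95/2))/6 = 43/4.
Price P = 295 - 3·(233/4) = 481/4.
Zephyr's profit: (481/4 - 88)·(43/4) = 346.6875.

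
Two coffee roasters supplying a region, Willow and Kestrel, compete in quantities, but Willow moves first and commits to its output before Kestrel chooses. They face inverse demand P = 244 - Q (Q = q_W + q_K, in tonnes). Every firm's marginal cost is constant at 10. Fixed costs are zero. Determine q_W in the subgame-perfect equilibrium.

The follower Kestrel best-responds to any q_W: π_K = (244 - Q)q_K - 10q_K.
Setting the follower's marginal profit to zero, 234 - q_W - 2q_K = 0, i.e. q_K = (234 - q_W)/2.
The leader anticipates this reaction. Substituting into P = 244 - Q gives P = 127 - (1/2)q_W, so π_W = (127 - (1/2)q_W)q_W - 10q_W.
Maximising: ∂π_W/∂q_W = 117 - q_W = 0, giving q_W = 117.
Then q_K = (234 - 117)/2 = 117/2.

117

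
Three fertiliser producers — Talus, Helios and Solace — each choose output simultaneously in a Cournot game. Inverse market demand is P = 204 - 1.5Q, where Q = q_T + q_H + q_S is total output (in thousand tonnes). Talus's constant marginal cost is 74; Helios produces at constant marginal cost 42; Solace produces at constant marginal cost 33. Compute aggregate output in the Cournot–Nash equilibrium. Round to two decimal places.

Talus's profit: π_T = (204 - 1.5Q)q_T - (74q_T). Setting ∂π_T/∂q_T = 0: 130 - 3q_T - (3/2)(q_H + q_S) = 0.
Helios's first-order condition: 162 - 3q_H - (3/2)(q_T + q_S) = 0.
Solace's first-order condition: 171 - 3q_S - (3/2)(q_T + q_H) = 0.
Adding the 3 first-order conditions: 463 − 6Q = 0, so Q = 463/6.
Back-substituting: q_T = (130 − 463/4)/(3/2) = 19/2, q_H = (162 − 463/4)/(3/2) = 185/6, q_S = (171 − 463/4)/(3/2) = 221/6.
Total output Q = 19/2 + 185/6 + 221/6 = 463/6.

77.17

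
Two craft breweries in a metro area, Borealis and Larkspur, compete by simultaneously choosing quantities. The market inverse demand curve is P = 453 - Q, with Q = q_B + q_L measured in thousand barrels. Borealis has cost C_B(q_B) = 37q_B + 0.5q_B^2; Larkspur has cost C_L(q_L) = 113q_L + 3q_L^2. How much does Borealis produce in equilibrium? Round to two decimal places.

Borealis's profit: π_B = (453 - Q)q_B - (37q_B + (1/2)q_B²). Setting ∂π_B/∂q_B = 0: 416 - 3q_B - (q_L) = 0.
Larkspur's profit: π_L = (453 - Q)q_L - (113q_L + 3q_L²). Setting ∂π_L/∂q_L = 0: 340 - 8q_L - (q_B) = 0.
Best responses: q_B = (416 - q_L)/3, q_L = (340 - q_B)/8.
Solving the pair: q_B = 129.9130, q_L = 604/23.

129.91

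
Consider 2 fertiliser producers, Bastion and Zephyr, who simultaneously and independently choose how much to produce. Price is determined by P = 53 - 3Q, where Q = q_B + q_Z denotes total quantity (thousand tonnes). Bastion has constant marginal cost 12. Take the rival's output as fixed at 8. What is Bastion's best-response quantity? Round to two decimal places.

2.83

With the rival's output fixed at 8, Bastion's profit is π_B = (53 - 3·8 - 3q_B)q_B - (12q_B) = (29 - 3q_B)q_B - (12q_B).
∂π_B/∂q_B = 17 - 6q_B = 0, so q_B = 17/6.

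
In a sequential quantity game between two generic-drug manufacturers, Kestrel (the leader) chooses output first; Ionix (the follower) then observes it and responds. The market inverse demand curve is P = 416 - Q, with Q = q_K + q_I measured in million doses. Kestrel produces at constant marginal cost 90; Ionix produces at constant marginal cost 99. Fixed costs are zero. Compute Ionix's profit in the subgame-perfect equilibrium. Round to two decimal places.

Solve by backward induction. Given q_K, the follower Ionix maximises π_I = (416 - q_K - q_I)q_I - 99q_I.
Follower FOC: 317 - q_K - 2q_I = 0, so q_I(q_K) = (317 - q_K)/2.
Kestrel substitutes q_I(q_K) into its own profit: π_K = q_K(416 - q_K - (317 - q_K)/2) - 90q_K = (515/2 - (1/2)q_K)q_K - 90q_K.
Maximising: ∂π_K/∂q_K = 335/2 - q_K = 0, giving q_K = 335/2.
Then q_I = (317 - 335/2)/2 = 299/4.
Price P = 416 - 969/4 = 695/4.
Ionix's profit: (695/4 - 99)·(299/4) = 5587.5625.

5587.56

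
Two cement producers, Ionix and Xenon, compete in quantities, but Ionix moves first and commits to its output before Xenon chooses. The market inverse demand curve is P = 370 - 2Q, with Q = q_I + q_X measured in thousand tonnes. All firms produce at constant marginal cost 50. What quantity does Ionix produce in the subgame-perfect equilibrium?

Solve by backward induction. Given q_I, the follower Xenon maximises π_X = (370 - 2q_I - 2q_X)q_X - 50q_X.
∂π_X/∂q_X = 320 - 2q_I - 4q_X = 0 gives the reaction function q_X = (320 - 2q_I)/4.
The leader anticipates this reaction. Substituting into P = 370 - 2Q gives P = 210 - q_I, so π_I = (210 - q_I)q_I - 50q_I.
Maximising: ∂π_I/∂q_I = 160 - 2q_I = 0, giving q_I = 80.
Then q_X = (320 - 2·80)/4 = 40.

80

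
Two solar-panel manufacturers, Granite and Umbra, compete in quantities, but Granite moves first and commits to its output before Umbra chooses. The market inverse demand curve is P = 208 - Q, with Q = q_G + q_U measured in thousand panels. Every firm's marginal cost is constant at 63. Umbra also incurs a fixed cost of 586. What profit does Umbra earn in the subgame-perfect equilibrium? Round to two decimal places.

728.06

The follower Umbra best-responds to any q_G: π_U = (208 - Q)q_U - 63q_U.
Follower FOC: 145 - q_G - 2q_U = 0, so q_U(q_G) = (145 - q_G)/2.
The leader anticipates this reaction. Substituting into P = 208 - Q gives P = 271/2 - (1/2)q_G, so π_G = (271/2 - (1/2)q_G)q_G - 63q_G.
Leader FOC: 145/2 - q_G = 0, so q_G = 145/2.
Then q_U = (145 - 145/2)/2 = 145/4.
Price P = 208 - 435/4 = 397/4.
Umbra's profit: (397/4 - 63)·(145/4) - 586 = 728.0625.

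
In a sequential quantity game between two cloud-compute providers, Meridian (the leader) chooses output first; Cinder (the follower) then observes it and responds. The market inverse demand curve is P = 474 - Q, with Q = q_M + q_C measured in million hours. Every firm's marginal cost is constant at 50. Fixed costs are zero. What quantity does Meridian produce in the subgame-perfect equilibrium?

212

The follower Cinder best-responds to any q_M: π_C = (474 - Q)q_C - 50q_C.
Follower FOC: 424 - q_M - 2q_C = 0, so q_C(q_M) = (424 - q_M)/2.
Meridian substitutes q_C(q_M) into its own profit: π_M = q_M(474 - q_M - (424 - q_M)/2) - 50q_M = (262 - (1/2)q_M)q_M - 50q_M.
Maximising: ∂π_M/∂q_M = 212 - q_M = 0, giving q_M = 212.
Then q_C = (424 - 212)/2 = 106.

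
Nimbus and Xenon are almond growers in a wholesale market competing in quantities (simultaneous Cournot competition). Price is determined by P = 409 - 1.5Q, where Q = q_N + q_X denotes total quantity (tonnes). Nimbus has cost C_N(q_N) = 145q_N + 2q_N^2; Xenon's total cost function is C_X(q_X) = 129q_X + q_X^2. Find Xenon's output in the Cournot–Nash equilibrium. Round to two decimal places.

Nimbus's profit: π_N = (409 - 1.5Q)q_N - (145q_N + 2q_N²). Setting ∂π_N/∂q_N = 0: 264 - 7q_N - (3/2)(q_X) = 0.
Xenon's profit: π_X = (409 - 1.5Q)q_X - (129q_X + q_X²). Setting ∂π_X/∂q_X = 0: 280 - 5q_X - (3/2)(q_N) = 0.
Best responses: q_N = (264 - (3/2)q_X)/7, q_X = (280 - (3/2)q_N)/5.
Substituting one into the other gives q_N = 27.4809 and q_X = 47.7557.

47.76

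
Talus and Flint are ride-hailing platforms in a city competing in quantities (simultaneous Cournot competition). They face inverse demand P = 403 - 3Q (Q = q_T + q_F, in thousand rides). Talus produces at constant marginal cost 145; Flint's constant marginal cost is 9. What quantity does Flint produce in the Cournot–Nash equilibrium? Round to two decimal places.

58.89

Talus's profit: π_T = (403 - 3Q)q_T - (145q_T). Setting ∂π_T/∂q_T = 0: 258 - 6q_T - 3(q_F) = 0.
Flint's profit: π_F = (403 - 3Q)q_F - (9q_F). Setting ∂π_F/∂q_F = 0: 394 - 6q_F - 3(q_T) = 0.
Rearranging gives the reaction functions q_T = (258 - 3q_F)/6 and q_F = (394 - 3q_T)/6.
Substituting one into the other gives q_T = 122/9 and q_F = 530/9.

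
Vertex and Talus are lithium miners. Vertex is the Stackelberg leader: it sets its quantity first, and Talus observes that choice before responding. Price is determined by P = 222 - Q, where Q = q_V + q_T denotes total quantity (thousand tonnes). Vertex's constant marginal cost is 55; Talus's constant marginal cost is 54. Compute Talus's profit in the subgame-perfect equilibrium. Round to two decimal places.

1806.25

Solve by backward induction. Given q_V, the follower Talus maximises π_T = (222 - q_V - q_T)q_T - 54q_T.
Setting the follower's marginal profit to zero, 168 - q_V - 2q_T = 0, i.e. q_T = (168 - q_V)/2.
The leader anticipates this reaction. Substituting into P = 222 - Q gives P = 138 - (1/2)q_V, so π_V = (138 - (1/2)q_V)q_V - 55q_V.
Maximising: ∂π_V/∂q_V = 83 - q_V = 0, giving q_V = 83.
Then q_T = (168 - 83)/2 = 85/2.
Price P = 222 - 251/2 = 193/2.
Talus's profit: (193/2 - 54)·(85/2) = 1806.2500.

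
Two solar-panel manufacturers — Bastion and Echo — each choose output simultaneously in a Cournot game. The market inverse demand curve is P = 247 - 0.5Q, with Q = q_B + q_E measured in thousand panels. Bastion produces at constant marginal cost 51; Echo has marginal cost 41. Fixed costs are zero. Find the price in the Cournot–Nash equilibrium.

113

Bastion's profit: π_B = (247 - 0.5Q)q_B - (51q_B). Setting ∂π_B/∂q_B = 0: 196 - q_B - (1/2)(q_E) = 0.
Echo's profit: π_E = (247 - 0.5Q)q_E - (41q_E). Setting ∂π_E/∂q_E = 0: 206 - q_E - (1/2)(q_B) = 0.
Rearranging gives the reaction functions q_B = (196 - (1/2)q_E) and q_E = (206 - (1/2)q_B).
Solving the pair: q_B = 124, q_E = 144.
Total output Q = 268, so price P = 247 - (1/2)·268 = 113.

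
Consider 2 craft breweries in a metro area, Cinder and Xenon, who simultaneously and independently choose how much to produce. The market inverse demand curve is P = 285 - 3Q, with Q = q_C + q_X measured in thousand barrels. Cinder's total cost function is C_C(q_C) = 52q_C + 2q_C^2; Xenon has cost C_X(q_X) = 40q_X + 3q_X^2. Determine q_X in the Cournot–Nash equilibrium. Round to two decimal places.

15.77

Cinder's profit: π_C = (285 - 3Q)q_C - (52q_C + 2q_C²). Setting ∂π_C/∂q_C = 0: 233 - 10q_C - 3(q_X) = 0.
Xenon's profit: π_X = (285 - 3Q)q_X - (40q_X + 3q_X²). Setting ∂π_X/∂q_X = 0: 245 - 12q_X - 3(q_C) = 0.
Rearranging gives the reaction functions q_C = (233 - 3q_X)/10 and q_X = (245 - 3q_C)/12.
Solving the pair: q_C = 687/37, q_X = 1751/111.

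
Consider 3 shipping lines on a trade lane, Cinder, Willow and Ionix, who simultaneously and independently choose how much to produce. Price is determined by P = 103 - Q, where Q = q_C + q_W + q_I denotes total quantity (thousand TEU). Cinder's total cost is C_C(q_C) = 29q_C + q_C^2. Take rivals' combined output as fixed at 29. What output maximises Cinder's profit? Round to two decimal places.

With rivals' combined output fixed at 29, Cinder's profit is π_C = (103 - 29 - q_C)q_C - (29q_C + q_C²) = (74 - q_C)q_C - (29q_C + q_C²).
∂π_C/∂q_C = 45 - 4q_C = 0, so q_C = 45/4.

11.25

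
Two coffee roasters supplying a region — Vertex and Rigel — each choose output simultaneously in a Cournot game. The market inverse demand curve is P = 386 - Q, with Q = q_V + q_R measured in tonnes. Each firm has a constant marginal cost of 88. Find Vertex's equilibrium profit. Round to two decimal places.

9867.11

Each firm earns π_i = (386 - Q)q_i - 88q_i.
First-order condition (treating rivals' output as given): 298 - 2q_i - q_j = 0.
With identical firms every q_j equals q_i, so q_j = q_i and 298 = 3q_i, giving q_i = 298/3.
Price P = 386 - 596/3 = 562/3.
Vertex's profit: (562/3 - 88)·(298/3) = 9867.1111.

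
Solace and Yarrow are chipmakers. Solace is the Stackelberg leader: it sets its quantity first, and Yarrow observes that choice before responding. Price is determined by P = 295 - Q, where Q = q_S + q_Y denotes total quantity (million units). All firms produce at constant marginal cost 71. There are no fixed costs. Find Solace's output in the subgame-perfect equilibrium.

Solve by backward induction. Given q_S, the follower Yarrow maximises π_Y = (295 - q_S - q_Y)q_Y - 71q_Y.
∂π_Y/∂q_Y = 224 - q_S - 2q_Y = 0 gives the reaction function q_Y = (224 - q_S)/2.
The leader anticipates this reaction. Substituting into P = 295 - Q gives P = 183 - (1/2)q_S, so π_S = (183 - (1/2)q_S)q_S - 71q_S.
Leader FOC: 112 - q_S = 0, so q_S = 112.
Then q_Y = (224 - 112)/2 = 56.

112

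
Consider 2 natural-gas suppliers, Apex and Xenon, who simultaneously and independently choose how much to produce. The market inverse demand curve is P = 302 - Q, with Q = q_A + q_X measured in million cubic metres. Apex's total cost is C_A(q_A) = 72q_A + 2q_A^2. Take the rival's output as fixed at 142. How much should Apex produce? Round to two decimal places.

14.67

With the rival's output fixed at 142, Apex's profit is π_A = (302 - 142 - q_A)q_A - (72q_A + 2q_A²) = (160 - q_A)q_A - (72q_A + 2q_A²).
∂π_A/∂q_A = 88 - 6q_A = 0, so q_A = 44/3.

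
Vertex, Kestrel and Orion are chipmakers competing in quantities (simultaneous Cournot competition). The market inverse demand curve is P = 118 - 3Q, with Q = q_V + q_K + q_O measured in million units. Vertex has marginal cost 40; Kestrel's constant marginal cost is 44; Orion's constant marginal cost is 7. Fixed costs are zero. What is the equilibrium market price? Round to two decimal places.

Vertex's profit: π_V = (118 - 3Q)q_V - (40q_V). Setting ∂π_V/∂q_V = 0: 78 - 6q_V - 3(q_K + q_O) = 0.
Kestrel's first-order condition: 74 - 6q_K - 3(q_V + q_O) = 0.
Orion's first-order condition: 111 - 6q_O - 3(q_V + q_K) = 0.
Adding the 3 conditions: 263 − 6Q − 6Q = 0, i.e. Q = 263/12.
Back-substituting: q_V = (78 − 263/4)/3 = 49/12, q_K = (74 − 263/4)/3 = 11/4, q_O = (111 − 263/4)/3 = 181/12.
Total output Q = 263/12, so price P = 118 - 3·(263/12) = 209/4.

52.25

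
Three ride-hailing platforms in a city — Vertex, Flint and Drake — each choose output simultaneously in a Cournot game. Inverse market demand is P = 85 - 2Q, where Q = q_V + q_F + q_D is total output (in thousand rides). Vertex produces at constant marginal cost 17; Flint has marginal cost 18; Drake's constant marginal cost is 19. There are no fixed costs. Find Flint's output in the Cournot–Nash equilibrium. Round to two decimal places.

Vertex's profit: π_V = (85 - 2Q)q_V - (17q_V). Setting ∂π_V/∂q_V = 0: 68 - 4q_V - 2(q_F + q_D) = 0.
Flint's profit: π_F = (85 - 2Q)q_F - (18q_F). Setting ∂π_F/∂q_F = 0: 67 - 4q_F - 2(q_V + q_D) = 0.
Drake's first-order condition: 66 - 4q_D - 2(q_V + q_F) = 0.
Adding the 3 first-order conditions: 201 − 8Q = 0, so Q = 201/8.
Back-substituting: q_V = (68 − 201/4)/2 = 71/8, q_F = (67 − 201/4)/2 = 67/8, q_D = (66 − 201/4)/2 = 63/8.

8.38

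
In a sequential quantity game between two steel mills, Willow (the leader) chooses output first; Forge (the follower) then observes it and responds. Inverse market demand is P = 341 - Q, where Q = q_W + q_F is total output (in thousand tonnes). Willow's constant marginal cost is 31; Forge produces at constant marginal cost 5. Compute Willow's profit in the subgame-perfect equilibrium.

10082

The follower Forge best-responds to any q_W: π_F = (341 - Q)q_F - 5q_F.
∂π_F/∂q_F = 336 - q_W - 2q_F = 0 gives the reaction function q_F = (336 - q_W)/2.
Willow substitutes q_F(q_W) into its own profit: π_W = q_W(341 - q_W - (336 - q_W)/2) - 31q_W = (173 - (1/2)q_W)q_W - 31q_W.
Leader FOC: 142 - q_W = 0, so q_W = 142.
Then q_F = (336 - 142)/2 = 97.
Price P = 341 - 239 = 102.
Willow's profit: (102 - 31)·142 = 10082.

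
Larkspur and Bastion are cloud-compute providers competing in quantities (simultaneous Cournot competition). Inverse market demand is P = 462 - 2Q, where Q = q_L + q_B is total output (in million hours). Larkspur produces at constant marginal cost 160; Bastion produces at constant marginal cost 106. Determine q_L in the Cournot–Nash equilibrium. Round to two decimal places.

Larkspur's profit: π_L = (462 - 2Q)q_L - (160q_L). Setting ∂π_L/∂q_L = 0: 302 - 4q_L - 2(q_B) = 0.
Bastion's profit: π_B = (462 - 2Q)q_B - (106q_B). Setting ∂π_B/∂q_B = 0: 356 - 4q_B - 2(q_L) = 0.
Best responses: q_L = (302 - 2q_B)/4, q_B = (356 - 2q_L)/4.
Substituting one into the other gives q_L = 124/3 and q_B = 205/3.

41.33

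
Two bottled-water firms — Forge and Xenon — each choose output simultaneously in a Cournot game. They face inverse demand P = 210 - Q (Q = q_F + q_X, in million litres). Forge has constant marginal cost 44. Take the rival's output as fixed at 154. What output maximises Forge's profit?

6

With the rival's output fixed at 154, Forge's profit is π_F = (210 - 154 - q_F)q_F - (44q_F) = (56 - q_F)q_F - (44q_F).
∂π_F/∂q_F = 12 - 2q_F = 0, so q_F = 6.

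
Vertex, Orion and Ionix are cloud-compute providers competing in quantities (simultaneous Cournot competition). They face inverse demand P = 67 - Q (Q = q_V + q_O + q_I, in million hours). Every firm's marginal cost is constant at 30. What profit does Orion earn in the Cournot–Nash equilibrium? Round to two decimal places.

Each firm earns π_i = (67 - Q)q_i - 30q_i.
First-order condition (treating rivals' output as given): 37 - 2q_i - Σ_{j≠i} q_j = 0.
With identical firms every q_j equals q_i, so Σ_{j≠i} q_j = 2q_i and 37 = 4q_i, giving q_i = 37/4.
Price P = 67 - 111/4 = 157/4.
Orion's profit: (157/4 - 30)·(37/4) = 1369/16.

85.56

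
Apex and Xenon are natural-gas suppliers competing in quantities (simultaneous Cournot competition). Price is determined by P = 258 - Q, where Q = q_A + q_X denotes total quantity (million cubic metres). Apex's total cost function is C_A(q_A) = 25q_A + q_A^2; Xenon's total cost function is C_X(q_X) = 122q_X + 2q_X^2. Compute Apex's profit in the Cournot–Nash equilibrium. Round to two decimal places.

Apex's profit: π_A = (258 - Q)q_A - (25q_A + q_A²). Setting ∂π_A/∂q_A = 0: 233 - 4q_A - (q_X) = 0.
Xenon's first-order condition: 136 - 6q_X - (q_A) = 0.
Rearranging gives the reaction functions q_A = (233 - q_X)/4 and q_X = (136 - q_A)/6.
Substituting one into the other gives q_A = 1262/23 and q_X = 311/23.
Price P = 258 - 1573/23 = 189.6087.
Apex's profit: 189.6087·(1262/23) - 25·(1262/23) - (1262/23)² = 6021.3384.

6021.34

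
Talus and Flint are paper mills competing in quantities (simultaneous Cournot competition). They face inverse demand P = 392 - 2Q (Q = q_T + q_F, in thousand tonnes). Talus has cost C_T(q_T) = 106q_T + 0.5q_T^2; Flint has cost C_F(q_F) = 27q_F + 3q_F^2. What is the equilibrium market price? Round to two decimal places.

Talus's profit: π_T = (392 - 2Q)q_T - (106q_T + (1/2)q_T²). Setting ∂π_T/∂q_T = 0: 286 - 5q_T - 2(q_F) = 0.
Flint's first-order condition: 365 - 10q_F - 2(q_T) = 0.
Best responses: q_T = (286 - 2q_F)/5, q_F = (365 - 2q_T)/10.
Solving the pair: q_T = 1065/23, q_F = 1253/46.
Total output Q = 73.5435, so price P = 392 - 2·73.5435 = 244.9130.

244.91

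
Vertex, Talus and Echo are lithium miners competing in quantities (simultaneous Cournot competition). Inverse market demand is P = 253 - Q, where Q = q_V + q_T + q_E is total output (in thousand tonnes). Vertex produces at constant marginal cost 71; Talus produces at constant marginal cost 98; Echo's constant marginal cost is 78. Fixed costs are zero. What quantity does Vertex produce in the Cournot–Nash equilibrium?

Vertex's profit: π_V = (253 - Q)q_V - (71q_V). Setting ∂π_V/∂q_V = 0: 182 - 2q_V - (q_T + q_E) = 0.
Talus's profit: π_T = (253 - Q)q_T - (98q_T). Setting ∂π_T/∂q_T = 0: 155 - 2q_T - (q_V + q_E) = 0.
Echo's first-order condition: 175 - 2q_E - (q_V + q_T) = 0.
Summing all 3 equations gives 512 − 4Q = 0, hence Q = 128.
Back-substituting: q_V = (182 − 128) = 54, q_T = (155 − 128) = 27, q_E = (175 − 128) = 47.

54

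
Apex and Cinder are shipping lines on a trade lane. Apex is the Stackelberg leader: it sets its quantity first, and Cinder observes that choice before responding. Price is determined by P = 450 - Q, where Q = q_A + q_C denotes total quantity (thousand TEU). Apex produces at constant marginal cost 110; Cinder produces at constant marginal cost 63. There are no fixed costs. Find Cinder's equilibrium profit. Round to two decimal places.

Solve by backward induction. Given q_A, the follower Cinder maximises π_C = (450 - q_A - q_C)q_C - 63q_C.
∂π_C/∂q_C = 387 - q_A - 2q_C = 0 gives the reaction function q_C = (387 - q_A)/2.
Apex substitutes q_C(q_A) into its own profit: π_A = q_A(450 - q_A - (387 - q_A)/2) - 110q_A = (513/2 - (1/2)q_A)q_A - 110q_A.
The leader's first-order condition 293/2 - q_A = 0 yields q_A = 293/2.
Then q_C = (387 - 293/2)/2 = 481/4.
Price P = 450 - 1067/4 = 733/4.
Cinder's profit: (733/4 - 63)·(481/4) = 14460.0625.

14460.06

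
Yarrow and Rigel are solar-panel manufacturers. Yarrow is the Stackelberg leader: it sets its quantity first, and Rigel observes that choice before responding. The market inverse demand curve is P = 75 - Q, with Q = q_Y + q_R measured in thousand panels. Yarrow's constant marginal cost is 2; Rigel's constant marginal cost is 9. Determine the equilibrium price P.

22

Solve by backward induction. Given q_Y, the follower Rigel maximises π_R = (75 - q_Y - q_R)q_R - 9q_R.
Follower FOC: 66 - q_Y - 2q_R = 0, so q_R(q_Y) = (66 - q_Y)/2.
Yarrow substitutes q_R(q_Y) into its own profit: π_Y = q_Y(75 - q_Y - (66 - q_Y)/2) - 2q_Y = (42 - (1/2)q_Y)q_Y - 2q_Y.
Maximising: ∂π_Y/∂q_Y = 40 - q_Y = 0, giving q_Y = 40.
Then q_R = (66 - 40)/2 = 13.
Total output Q = 53, so price P = 75 - 53 = 22.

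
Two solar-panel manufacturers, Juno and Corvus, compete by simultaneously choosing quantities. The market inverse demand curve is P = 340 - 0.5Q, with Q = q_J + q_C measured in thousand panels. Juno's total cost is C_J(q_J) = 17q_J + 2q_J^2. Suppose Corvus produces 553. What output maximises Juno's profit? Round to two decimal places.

9.30

With the rival's output fixed at 553, Juno's profit is π_J = (340 - (1/2)·553 - (1/2)q_J)q_J - (17q_J + 2q_J²) = (127/2 - (1/2)q_J)q_J - (17q_J + 2q_J²).
∂π_J/∂q_J = 93/2 - 5q_J = 0, so q_J = 93/10.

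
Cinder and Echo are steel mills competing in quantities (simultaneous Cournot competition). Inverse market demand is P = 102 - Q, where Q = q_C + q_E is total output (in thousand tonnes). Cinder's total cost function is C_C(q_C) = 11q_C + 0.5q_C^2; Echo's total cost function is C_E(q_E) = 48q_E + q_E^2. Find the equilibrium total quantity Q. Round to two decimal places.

Cinder's profit: π_C = (102 - Q)q_C - (11q_C + (1/2)q_C²). Setting ∂π_C/∂q_C = 0: 91 - 3q_C - (q_E) = 0.
Echo's profit: π_E = (102 - Q)q_E - (48q_E + q_E²). Setting ∂π_E/∂q_E = 0: 54 - 4q_E - (q_C) = 0.
Best responses: q_C = (91 - q_E)/3, q_E = (54 - q_C)/4.
Substituting one into the other gives q_C = 310/11 and q_E = 71/11.
Total output Q = 310/11 + 71/11 = 381/11.

34.64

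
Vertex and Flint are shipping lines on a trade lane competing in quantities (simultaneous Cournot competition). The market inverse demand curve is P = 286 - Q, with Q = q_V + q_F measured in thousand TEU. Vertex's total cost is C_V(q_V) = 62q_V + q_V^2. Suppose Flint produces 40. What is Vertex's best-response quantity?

46

With the rival's output fixed at 40, Vertex's profit is π_V = (286 - 40 - q_V)q_V - (62q_V + q_V²) = (246 - q_V)q_V - (62q_V + q_V²).
∂π_V/∂q_V = 184 - 4q_V = 0, so q_V = 46.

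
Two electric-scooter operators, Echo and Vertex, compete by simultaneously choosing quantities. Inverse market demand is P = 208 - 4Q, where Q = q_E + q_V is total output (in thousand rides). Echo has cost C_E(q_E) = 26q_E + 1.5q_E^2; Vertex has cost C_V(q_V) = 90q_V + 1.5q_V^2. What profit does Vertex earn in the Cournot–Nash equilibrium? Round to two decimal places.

Echo's profit: π_E = (208 - 4Q)q_E - (26q_E + (3/2)q_E²). Setting ∂π_E/∂q_E = 0: 182 - 11q_E - 4(q_V) = 0.
Vertex's profit: π_V = (208 - 4Q)q_V - (90q_V + (3/2)q_V²). Setting ∂π_V/∂q_V = 0: 118 - 11q_V - 4(q_E) = 0.
Best responses: q_E = (182 - 4q_V)/11, q_V = (118 - 4q_E)/11.
Solving the pair: q_E = 102/7, q_V = 38/7.
Price P = 208 - 4·20 = 128.
Vertex's profit: 128·(38/7) - 90·(38/7) - (3/2)(38/7)² = 162.0816.

162.08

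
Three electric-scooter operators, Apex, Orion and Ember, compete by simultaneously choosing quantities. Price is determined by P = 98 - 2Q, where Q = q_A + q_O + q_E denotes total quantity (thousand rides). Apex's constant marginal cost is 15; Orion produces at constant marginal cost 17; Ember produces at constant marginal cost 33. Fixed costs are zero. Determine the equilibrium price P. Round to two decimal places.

Apex's profit: π_A = (98 - 2Q)q_A - (15q_A). Setting ∂π_A/∂q_A = 0: 83 - 4q_A - 2(q_O + q_E) = 0.
Orion's profit: π_O = (98 - 2Q)q_O - (17q_O). Setting ∂π_O/∂q_O = 0: 81 - 4q_O - 2(q_A + q_E) = 0.
Ember's profit: π_E = (98 - 2Q)q_E - (33q_E). Setting ∂π_E/∂q_E = 0: 65 - 4q_E - 2(q_A + q_O) = 0.
Adding the 3 conditions: 229 − 4Q − 4Q = 0, i.e. Q = 229/8.
Back-substituting: q_A = (83 − 229/4)/2 = 103/8, q_O = (81 − 229/4)/2 = 95/8, q_E = (65 − 229/4)/2 = 31/8.
Total output Q = 229/8, so price P = 98 - 2·(229/8) = 163/4.

40.75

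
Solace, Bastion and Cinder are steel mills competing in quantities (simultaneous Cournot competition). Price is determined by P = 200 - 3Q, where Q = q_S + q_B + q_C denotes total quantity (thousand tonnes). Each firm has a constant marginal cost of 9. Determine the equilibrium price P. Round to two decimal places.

Each firm earns π_i = (200 - 3Q)q_i - 9q_i.
First-order condition (treating rivals' output as given): 191 - 6q_i - 3·Σ_{j≠i} q_j = 0.
By symmetry each firm produces the same amount; substituting Σ_{j≠i} q_j = 2q_i yields q_i = 191/12.
Total output Q = 191/4, so price P = 200 - 3·(191/4) = 227/4.

56.75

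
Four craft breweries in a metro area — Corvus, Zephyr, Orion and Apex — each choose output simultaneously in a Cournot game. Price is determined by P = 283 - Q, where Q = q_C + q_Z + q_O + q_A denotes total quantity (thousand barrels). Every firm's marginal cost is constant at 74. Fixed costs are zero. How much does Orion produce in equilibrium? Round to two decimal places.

41.80

Each firm earns π_i = (283 - Q)q_i - 74q_i.
First-order condition (treating rivals' output as given): 209 - 2q_i - Σ_{j≠i} q_j = 0.
By symmetry each firm produces the same amount; substituting Σ_{j≠i} q_j = 3q_i yields q_i = 209/5.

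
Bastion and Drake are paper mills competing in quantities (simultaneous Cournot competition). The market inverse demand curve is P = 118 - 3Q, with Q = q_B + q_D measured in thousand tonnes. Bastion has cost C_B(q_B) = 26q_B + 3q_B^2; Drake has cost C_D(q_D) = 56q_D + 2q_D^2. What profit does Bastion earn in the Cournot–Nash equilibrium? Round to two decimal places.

Bastion's profit: π_B = (118 - 3Q)q_B - (26q_B + 3q_B²). Setting ∂π_B/∂q_B = 0: 92 - 12q_B - 3(q_D) = 0.
Drake's profit: π_D = (118 - 3Q)q_D - (56q_D + 2q_D²). Setting ∂π_D/∂q_D = 0: 62 - 10q_D - 3(q_B) = 0.
So q_B = (92 - 3q_D)/12 and q_D = (62 - 3q_B)/10.
Solving the pair: q_B = 734/111, q_D = 156/37.
Price P = 118 - 3·(1202/111) = 85.5135.
Bastion's profit: 85.5135·(734/111) - 26·(734/111) - 3(734/111)² = 262.3599.

262.36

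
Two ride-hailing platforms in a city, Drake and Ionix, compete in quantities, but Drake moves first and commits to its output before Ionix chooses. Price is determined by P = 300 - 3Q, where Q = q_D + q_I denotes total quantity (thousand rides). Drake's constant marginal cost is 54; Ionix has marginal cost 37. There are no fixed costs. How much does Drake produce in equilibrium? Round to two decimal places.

38.17

The follower Ionix best-responds to any q_D: π_I = (300 - 3Q)q_I - 37q_I.
∂π_I/∂q_I = 263 - 3q_D - 6q_I = 0 gives the reaction function q_I = (263 - 3q_D)/6.
Drake substitutes q_I(q_D) into its own profit: π_D = q_D(300 - 3q_D - (263 - 3q_D)/2) - 54q_D = (337/2 - (3/2)q_D)q_D - 54q_D.
The leader's first-order condition 229/2 - 3q_D = 0 yields q_D = 229/6.
Then q_I = (263 - 3·(229/6))/6 = 99/4.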